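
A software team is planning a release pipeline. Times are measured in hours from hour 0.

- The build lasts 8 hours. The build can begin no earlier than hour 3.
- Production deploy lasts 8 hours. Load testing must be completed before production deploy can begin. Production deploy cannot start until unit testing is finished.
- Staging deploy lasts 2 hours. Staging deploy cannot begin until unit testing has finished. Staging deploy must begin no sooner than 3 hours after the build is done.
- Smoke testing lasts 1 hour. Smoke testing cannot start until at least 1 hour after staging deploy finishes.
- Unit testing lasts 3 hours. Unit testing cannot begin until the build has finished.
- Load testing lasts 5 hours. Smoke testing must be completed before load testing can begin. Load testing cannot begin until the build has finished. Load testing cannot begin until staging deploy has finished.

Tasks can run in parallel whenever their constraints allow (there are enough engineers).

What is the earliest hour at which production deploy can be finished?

The build waits on its own release at hour 3, so it starts at hour 3 and finishes at 3 + 8 = hour 11.
After the build (finishes hour 11), unit testing can start at hour 11 and finishes at hour 14.
Staging deploy has to wait for unit testing (finishes hour 14); the build (finishes hour 11, plus 3-hour gap → hour 14). The latest of these is hour 14, so staging deploy runs hour 14 to 14 + 2 = hour 16.
After staging deploy (finishes hour 16, plus 1-hour gap → hour 17), smoke testing can start at hour 17 and finishes at hour 18.
Load testing cannot start until smoke testing (finishes hour 18); the build (finishes hour 11); staging deploy (finishes hour 16). The controlling bound is hour 18, so load testing finishes at 18 + 5 = hour 23.
Production deploy cannot start until load testing (finishes hour 23); unit testing (finishes hour 14). The controlling bound is hour 23, so production deploy finishes at 23 + 8 = hour 31.

31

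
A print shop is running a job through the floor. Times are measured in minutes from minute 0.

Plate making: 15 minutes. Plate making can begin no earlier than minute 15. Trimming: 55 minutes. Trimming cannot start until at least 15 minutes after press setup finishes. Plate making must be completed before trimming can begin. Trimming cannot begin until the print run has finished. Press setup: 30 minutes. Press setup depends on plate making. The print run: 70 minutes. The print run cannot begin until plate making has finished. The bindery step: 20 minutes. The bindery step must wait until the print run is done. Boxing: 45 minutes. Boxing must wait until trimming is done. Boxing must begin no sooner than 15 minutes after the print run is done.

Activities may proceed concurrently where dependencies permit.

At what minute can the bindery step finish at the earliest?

120

After its own release at minute 15, plate making can start at minute 15 and finishes at minute 30.
After plate making (finishes minute 30), the print run can start at minute 30 and finishes at minute 100.
The bindery step cannot begin until the print run (finishes minute 100). It runs from minute 100 to 100 + 20 = minute 120.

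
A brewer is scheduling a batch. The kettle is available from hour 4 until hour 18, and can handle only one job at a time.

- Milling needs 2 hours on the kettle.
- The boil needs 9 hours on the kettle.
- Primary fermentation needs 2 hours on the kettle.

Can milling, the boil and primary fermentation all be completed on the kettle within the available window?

The kettle window is 18 − 4 = 14 hours.
Running back to back, the jobs need 2 + 9 + 2 = 13 hours on the kettle.
Since 13 ≤ 14, they fit within the window.

Yes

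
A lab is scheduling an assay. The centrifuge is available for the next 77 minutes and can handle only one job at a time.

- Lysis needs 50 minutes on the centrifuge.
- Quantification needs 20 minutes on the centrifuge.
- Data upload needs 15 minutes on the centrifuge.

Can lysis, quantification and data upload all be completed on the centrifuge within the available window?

No

Running back to back, the jobs need 50 + 20 + 15 = 85 minutes on the centrifuge.
Since 85 > 77, they cannot all fit.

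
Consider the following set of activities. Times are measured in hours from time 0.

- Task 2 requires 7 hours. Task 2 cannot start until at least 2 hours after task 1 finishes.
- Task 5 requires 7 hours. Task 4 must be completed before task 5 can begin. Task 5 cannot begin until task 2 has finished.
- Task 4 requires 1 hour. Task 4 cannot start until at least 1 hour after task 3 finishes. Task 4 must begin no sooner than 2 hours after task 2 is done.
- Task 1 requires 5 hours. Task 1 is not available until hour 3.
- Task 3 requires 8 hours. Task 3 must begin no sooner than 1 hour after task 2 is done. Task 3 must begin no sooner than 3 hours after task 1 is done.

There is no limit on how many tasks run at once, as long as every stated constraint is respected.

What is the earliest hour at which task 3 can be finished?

After its own release at hour 3, task 1 can start at hour 3 and finishes at hour 8.
Task 2 waits on task 1 (finishes hour 8, plus 2-hour gap → hour 10), so it starts at hour 10 and finishes at 10 + 7 = hour 17.
Task 3 has to wait for task 2 (finishes hour 17, plus 1-hour gap → hour 18); task 1 (finishes hour 8, plus 3-hour gap → hour 11). The latest of these is hour 18, so task 3 runs hour 18 to 18 + 8 = hour 26.

26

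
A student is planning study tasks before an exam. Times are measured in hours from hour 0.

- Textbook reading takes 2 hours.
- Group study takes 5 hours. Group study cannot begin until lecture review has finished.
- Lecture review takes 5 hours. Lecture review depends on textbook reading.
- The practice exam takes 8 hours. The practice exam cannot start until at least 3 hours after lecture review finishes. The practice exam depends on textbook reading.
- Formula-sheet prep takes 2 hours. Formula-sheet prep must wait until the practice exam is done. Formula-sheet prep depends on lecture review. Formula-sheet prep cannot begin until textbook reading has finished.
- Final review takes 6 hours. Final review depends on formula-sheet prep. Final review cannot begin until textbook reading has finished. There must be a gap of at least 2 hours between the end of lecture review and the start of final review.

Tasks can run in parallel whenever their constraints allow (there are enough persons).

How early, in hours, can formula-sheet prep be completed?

Nothing blocks textbook reading, so it runs from hour 0 to hour 2.
Lecture review cannot begin until textbook reading (finishes hour 2). It runs from hour 2 to 2 + 5 = hour 7.
The practice exam has to wait for lecture review (finishes hour 7, plus 3-hour gap → hour 10); textbook reading (finishes hour 2). The latest of these is hour 10, so the practice exam runs hour 10 to 10 + 8 = hour 18.
Formula-sheet prep cannot start until the practice exam (finishes hour 18); lecture review (finishes hour 7); textbook reading (finishes hour 2). The controlling bound is hour 18, so formula-sheet prep finishes at 18 + 2 = hour 20.

20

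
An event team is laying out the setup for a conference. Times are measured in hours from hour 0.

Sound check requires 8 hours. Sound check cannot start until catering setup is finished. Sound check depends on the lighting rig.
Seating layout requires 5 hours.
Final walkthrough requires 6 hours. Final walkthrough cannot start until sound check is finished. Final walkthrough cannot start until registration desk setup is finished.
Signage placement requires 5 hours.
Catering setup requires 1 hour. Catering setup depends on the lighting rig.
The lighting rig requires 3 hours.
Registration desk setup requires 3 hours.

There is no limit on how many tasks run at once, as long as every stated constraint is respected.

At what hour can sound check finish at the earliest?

The lighting rig has no prerequisites, so it starts at hour 0 and finishes at hour 3.
Catering setup cannot begin until the lighting rig (finishes hour 3). It runs from hour 3 to 3 + 1 = hour 4.
Sound check cannot start until catering setup (finishes hour 4); the lighting rig (finishes hour 3). The controlling bound is hour 4, so sound check finishes at 4 + 8 = hour 12.

12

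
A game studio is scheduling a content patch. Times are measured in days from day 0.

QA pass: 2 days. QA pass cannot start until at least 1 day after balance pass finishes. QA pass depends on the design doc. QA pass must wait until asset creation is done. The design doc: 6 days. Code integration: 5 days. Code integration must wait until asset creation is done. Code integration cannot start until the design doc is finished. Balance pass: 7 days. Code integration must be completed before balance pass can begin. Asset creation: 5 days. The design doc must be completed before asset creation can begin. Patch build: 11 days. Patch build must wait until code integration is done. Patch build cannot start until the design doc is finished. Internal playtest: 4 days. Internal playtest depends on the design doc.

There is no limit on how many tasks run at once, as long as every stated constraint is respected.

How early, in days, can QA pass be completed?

The design doc can start immediately at day 0; it finishes at day 6.
Asset creation cannot begin until the design doc (finishes day 6). It runs from day 6 to 6 + 5 = day 11.
For code integration: asset creation (finishes day 11); the design doc (finishes day 6). Taking the maximum gives a start of day 11, and it finishes at 11 + 5 = day 16.
After code integration (finishes day 16), balance pass can start at day 16 and finishes at day 23.
QA pass needs all of balance pass (finishes day 23, plus 1-day gap → day 24); the design doc (finishes day 6); asset creation (finishes day 11). That puts its earliest start at day 24; it finishes at 24 + 2 = day 26.

26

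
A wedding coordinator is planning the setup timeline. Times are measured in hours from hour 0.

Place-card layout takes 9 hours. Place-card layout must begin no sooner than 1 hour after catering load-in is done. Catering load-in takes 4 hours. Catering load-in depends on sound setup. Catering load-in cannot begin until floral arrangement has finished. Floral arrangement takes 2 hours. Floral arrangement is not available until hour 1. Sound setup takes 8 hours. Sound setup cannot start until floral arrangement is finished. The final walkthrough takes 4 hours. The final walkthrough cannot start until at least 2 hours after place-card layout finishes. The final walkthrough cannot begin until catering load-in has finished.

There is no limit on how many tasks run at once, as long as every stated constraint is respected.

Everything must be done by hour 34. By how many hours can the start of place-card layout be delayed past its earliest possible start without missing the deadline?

3

Floral arrangement cannot begin until its own release at hour 1. It runs from hour 1 to 1 + 2 = hour 3.
Sound setup cannot begin until floral arrangement (finishes hour 3). It runs from hour 3 to 3 + 8 = hour 11.
For catering load-in: sound setup (finishes hour 11); floral arrangement (finishes hour 3). Taking the maximum gives a start of hour 11, and it finishes at 11 + 4 = hour 15.
Place-card layout waits on catering load-in (finishes hour 15, plus 1-hour gap → hour 16), so it starts at hour 16 and finishes at 16 + 9 = hour 25.

Working backward from the deadline:
To finish by hour 34, the final walkthrough (duration 4) must start no later than hour 30.
Since the final walkthrough (must start by hour 30, minus 2-hour gap → hour 28) depends on it, place-card layout must finish by hour 28. Backing off its 9-hour duration gives a latest start of hour 19.
So place-card layout can start as early as hour 16 and as late as hour 19, giving 19 − 16 = 3 hours of slack.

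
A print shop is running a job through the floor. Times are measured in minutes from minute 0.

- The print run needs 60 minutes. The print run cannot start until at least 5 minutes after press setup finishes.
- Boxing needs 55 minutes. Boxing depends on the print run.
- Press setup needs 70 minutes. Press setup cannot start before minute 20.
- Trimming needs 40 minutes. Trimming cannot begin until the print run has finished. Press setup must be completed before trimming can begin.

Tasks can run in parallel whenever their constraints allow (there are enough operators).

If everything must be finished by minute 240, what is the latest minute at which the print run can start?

125

Trimming must finish by minute 240; it takes 40 minutes, so it must start by 240 − 40 = minute 200.
Nothing follows boxing; the deadline of minute 240 is its only limit. It must start by 240 − 55 = minute 185.
The print run has several dependents: trimming (must start by minute 200); boxing (must start by minute 185). The earliest of those limits is minute 185, so the print run must start by 185 − 60 = minute 125.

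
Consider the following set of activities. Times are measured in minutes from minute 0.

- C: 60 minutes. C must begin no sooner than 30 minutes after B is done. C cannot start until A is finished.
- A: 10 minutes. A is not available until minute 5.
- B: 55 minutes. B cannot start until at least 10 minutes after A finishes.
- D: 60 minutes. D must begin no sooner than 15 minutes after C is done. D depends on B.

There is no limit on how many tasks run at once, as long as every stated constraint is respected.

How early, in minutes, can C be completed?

170

A waits on its own release at minute 5, so it starts at minute 5 and finishes at 5 + 10 = minute 15.
After A (finishes minute 15, plus 10-minute gap → minute 25), B can start at minute 25 and finishes at minute 80.
C has to wait for B (finishes minute 80, plus 30-minute gap → minute 110); A (finishes minute 15). The latest of these is minute 110, so C runs minute 110 to 110 + 60 = minute 170.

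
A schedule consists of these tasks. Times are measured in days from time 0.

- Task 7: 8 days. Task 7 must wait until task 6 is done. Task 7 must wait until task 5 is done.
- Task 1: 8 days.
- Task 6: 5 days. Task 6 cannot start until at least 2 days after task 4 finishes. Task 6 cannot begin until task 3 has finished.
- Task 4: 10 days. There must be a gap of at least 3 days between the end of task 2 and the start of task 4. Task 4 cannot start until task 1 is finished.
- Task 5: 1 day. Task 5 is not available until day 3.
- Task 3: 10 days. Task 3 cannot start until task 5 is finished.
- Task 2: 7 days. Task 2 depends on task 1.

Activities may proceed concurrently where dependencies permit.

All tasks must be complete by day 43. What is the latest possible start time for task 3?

20

Nothing follows task 7; the deadline of day 43 is its only limit. It must start by 43 − 8 = day 35.
Task 6 feeds into task 7 (must start by day 35); so task 6 must finish by day 35 and therefore start by day 30.
Task 3 must finish before task 6 (must start by day 30). With a 10-day duration, task 3 must start by 30 − 10 = day 20.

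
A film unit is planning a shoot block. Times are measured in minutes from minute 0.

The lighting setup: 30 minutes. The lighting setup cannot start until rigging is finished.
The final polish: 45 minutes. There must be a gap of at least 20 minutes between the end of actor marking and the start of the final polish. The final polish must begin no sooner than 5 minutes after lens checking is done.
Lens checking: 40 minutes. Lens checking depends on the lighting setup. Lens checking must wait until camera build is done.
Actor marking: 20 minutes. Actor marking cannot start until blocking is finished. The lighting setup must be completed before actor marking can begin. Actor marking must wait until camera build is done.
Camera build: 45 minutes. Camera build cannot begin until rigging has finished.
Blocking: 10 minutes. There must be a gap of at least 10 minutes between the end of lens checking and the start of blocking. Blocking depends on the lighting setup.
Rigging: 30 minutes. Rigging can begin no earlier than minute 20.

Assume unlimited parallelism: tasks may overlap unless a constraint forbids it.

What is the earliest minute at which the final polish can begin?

After its own release at minute 20, rigging can start at minute 20 and finishes at minute 50.
Camera build waits on rigging (finishes minute 50), so it starts at minute 50 and finishes at 50 + 45 = minute 95.
After rigging (finishes minute 50), the lighting setup can start at minute 50 and finishes at minute 80.
Lens checking has to wait for the lighting setup (finishes minute 80); camera build (finishes minute 95). The latest of these is minute 95, so lens checking runs minute 95 to 95 + 40 = minute 135.
Blocking needs all of lens checking (finishes minute 135, plus 10-minute gap → minute 145); the lighting setup (finishes minute 80). That puts its earliest start at minute 145; it finishes at 145 + 10 = minute 155.
For actor marking: blocking (finishes minute 155); the lighting setup (finishes minute 80); camera build (finishes minute 95). Taking the maximum gives a start of minute 155, and it finishes at 155 + 20 = minute 175.
The final polish waits on actor marking (finishes minute 175, plus 20-minute gap → minute 195); lens checking (finishes minute 135, plus 5-minute gap → minute 140). The latest of these is minute 195, which is the earliest the final polish can start.

195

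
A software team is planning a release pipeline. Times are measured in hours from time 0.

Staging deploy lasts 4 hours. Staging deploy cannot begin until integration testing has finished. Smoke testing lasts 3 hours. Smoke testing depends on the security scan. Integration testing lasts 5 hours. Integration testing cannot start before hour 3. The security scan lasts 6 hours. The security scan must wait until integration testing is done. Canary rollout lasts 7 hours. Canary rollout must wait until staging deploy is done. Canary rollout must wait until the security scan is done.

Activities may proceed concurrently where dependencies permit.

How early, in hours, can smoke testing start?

Integration testing cannot begin until its own release at hour 3. It runs from hour 3 to 3 + 5 = hour 8.
After integration testing (finishes hour 8), the security scan can start at hour 8 and finishes at hour 14.
Smoke testing waits on the security scan (finishes hour 14), so the earliest it can start is hour 14.

14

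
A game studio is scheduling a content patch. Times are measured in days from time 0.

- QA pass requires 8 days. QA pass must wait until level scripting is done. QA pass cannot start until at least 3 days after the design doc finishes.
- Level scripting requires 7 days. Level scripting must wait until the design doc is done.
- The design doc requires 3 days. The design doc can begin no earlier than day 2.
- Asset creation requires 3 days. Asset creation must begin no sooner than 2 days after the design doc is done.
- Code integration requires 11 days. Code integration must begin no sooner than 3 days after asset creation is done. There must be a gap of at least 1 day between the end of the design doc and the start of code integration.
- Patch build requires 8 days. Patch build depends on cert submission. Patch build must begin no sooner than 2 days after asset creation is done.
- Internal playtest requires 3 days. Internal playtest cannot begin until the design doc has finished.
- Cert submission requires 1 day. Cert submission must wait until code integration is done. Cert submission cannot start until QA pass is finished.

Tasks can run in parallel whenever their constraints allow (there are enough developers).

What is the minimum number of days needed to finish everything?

33

After its own release at day 2, the design doc can start at day 2 and finishes at day 5.
After the design doc (finishes day 5), internal playtest can start at day 5 and finishes at day 8.
After the design doc (finishes day 5), level scripting can start at day 5 and finishes at day 12.
QA pass cannot start until level scripting (finishes day 12); the design doc (finishes day 5, plus 3-day gap → day 8). The controlling bound is day 12, so QA pass finishes at 12 + 8 = day 20.
Asset creation waits on the design doc (finishes day 5, plus 2-day gap → day 7), so it starts at day 7 and finishes at 7 + 3 = day 10.
Code integration needs all of asset creation (finishes day 10, plus 3-day gap → day 13); the design doc (finishes day 5, plus 1-day gap → day 6). That puts its earliest start at day 13; it finishes at 13 + 11 = day 24.
Cert submission needs all of code integration (finishes day 24); QA pass (finishes day 20). That puts its earliest start at day 24; it finishes at 24 + 1 = day 25.
For patch build: cert submission (finishes day 25); asset creation (finishes day 10, plus 2-day gap → day 12). Taking the maximum gives a start of day 25, and it finishes at 25 + 8 = day 33.
All tasks are finished once the last one completes. Finish times: The design doc at 5, Asset creation at 10, Level scripting at 12, Code integration at 24, Internal playtest at 8, QA pass at 20, Cert submission at 25, Patch build at 33. The latest is day 33.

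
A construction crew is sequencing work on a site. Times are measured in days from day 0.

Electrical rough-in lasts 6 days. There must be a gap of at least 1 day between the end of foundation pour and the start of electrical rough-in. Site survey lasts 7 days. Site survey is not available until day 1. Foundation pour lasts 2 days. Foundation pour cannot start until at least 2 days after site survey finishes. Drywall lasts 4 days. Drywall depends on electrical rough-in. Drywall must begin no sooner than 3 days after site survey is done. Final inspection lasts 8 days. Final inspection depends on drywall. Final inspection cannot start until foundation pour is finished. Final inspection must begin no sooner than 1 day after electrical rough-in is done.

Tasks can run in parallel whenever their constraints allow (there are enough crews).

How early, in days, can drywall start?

19

Site survey cannot begin until its own release at day 1. It runs from day 1 to 1 + 7 = day 8.
After site survey (finishes day 8, plus 2-day gap → day 10), foundation pour can start at day 10 and finishes at day 12.
Electrical rough-in waits on foundation pour (finishes day 12, plus 1-day gap → day 13), so it starts at day 13 and finishes at 13 + 6 = day 19.
Drywall waits on electrical rough-in (finishes day 19); site survey (finishes day 8, plus 3-day gap → day 11). The latest of these is day 19, which is the earliest drywall can start.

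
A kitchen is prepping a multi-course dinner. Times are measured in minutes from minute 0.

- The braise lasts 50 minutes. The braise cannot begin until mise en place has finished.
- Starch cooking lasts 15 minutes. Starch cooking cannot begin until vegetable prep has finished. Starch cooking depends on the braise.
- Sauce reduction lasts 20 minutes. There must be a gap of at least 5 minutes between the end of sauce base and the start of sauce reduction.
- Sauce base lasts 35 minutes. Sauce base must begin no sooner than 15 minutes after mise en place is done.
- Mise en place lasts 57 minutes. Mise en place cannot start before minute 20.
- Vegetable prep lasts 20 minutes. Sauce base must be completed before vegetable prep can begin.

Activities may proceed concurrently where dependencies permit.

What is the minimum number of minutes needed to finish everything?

Mise en place waits on its own release at minute 20, so it starts at minute 20 and finishes at 20 + 57 = minute 77.
The braise waits on mise en place (finishes minute 77), so it starts at minute 77 and finishes at 77 + 50 = minute 127.
Sauce base cannot begin until mise en place (finishes minute 77, plus 15-minute gap → minute 92). It runs from minute 92 to 92 + 35 = minute 127.
After sauce base (finishes minute 127, plus 5-minute gap → minute 132), sauce reduction can start at minute 132 and finishes at minute 152.
Vegetable prep waits on sauce base (finishes minute 127), so it starts at minute 127 and finishes at 127 + 20 = minute 147.
Starch cooking has to wait for vegetable prep (finishes minute 147); the braise (finishes minute 127). The latest of these is minute 147, so starch cooking runs minute 147 to 147 + 15 = minute 162.
All tasks are finished once the last one completes. Finish times: Mise en place at 77, Sauce base at 127, The braise at 127, Vegetable prep at 147, Sauce reduction at 152, Starch cooking at 162. The latest is minute 162.

162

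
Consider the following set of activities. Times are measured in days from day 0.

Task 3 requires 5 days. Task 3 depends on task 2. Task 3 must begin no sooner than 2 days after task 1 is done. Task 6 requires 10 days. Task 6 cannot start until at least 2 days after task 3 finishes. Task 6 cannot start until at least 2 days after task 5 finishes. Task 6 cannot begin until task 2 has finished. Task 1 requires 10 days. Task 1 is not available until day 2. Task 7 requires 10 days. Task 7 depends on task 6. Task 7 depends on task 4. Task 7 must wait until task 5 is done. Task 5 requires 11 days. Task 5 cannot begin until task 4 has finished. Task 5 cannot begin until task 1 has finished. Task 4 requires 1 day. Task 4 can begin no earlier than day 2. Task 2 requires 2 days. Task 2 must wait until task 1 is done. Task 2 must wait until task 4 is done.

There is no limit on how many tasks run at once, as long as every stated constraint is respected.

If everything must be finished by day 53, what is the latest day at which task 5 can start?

To finish by day 53, task 7 (duration 10) must start no later than day 43.
Since task 7 (must start by day 43) depends on it, task 6 must finish by day 43. Backing off its 10-day duration gives a latest start of day 33.
Task 5 has several dependents: task 6 (must start by day 33, minus 2-day gap → day 31); task 7 (must start by day 43). The earliest of those limits is day 31, so task 5 must start by 31 − 11 = day 20.

20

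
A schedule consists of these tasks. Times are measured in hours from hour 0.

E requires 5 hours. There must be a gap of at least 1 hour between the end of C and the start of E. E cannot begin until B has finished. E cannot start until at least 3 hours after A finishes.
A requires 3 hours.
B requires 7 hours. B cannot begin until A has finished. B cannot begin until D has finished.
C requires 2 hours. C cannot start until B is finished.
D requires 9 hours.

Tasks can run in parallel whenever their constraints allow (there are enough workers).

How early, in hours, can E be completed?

Nothing blocks D, so it runs from hour 0 to hour 9.
A has no prerequisites, so it starts at hour 0 and finishes at hour 3.
For B: A (finishes hour 3); D (finishes hour 9). Taking the maximum gives a start of hour 9, and it finishes at 9 + 7 = hour 16.
C waits on B (finishes hour 16), so it starts at hour 16 and finishes at 16 + 2 = hour 18.
E needs all of C (finishes hour 18, plus 1-hour gap → hour 19); B (finishes hour 16); A (finishes hour 3, plus 3-hour gap → hour 6). That puts its earliest start at hour 19; it finishes at 19 + 5 = hour 24.

24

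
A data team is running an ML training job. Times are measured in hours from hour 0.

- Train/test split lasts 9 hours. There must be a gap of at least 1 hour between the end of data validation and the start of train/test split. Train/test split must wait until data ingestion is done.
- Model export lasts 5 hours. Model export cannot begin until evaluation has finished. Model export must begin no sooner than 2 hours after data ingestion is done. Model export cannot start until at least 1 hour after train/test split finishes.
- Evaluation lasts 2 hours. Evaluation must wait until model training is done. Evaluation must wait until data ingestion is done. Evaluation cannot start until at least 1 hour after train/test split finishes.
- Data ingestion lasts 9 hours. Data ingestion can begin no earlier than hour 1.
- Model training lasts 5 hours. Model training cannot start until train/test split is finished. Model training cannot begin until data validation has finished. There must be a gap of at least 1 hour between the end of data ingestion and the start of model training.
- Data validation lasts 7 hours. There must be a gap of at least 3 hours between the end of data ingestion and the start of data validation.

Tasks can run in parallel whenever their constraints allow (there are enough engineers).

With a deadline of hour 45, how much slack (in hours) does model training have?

Data ingestion waits on its own release at hour 1, so it starts at hour 1 and finishes at 1 + 9 = hour 10.
Data validation waits on data ingestion (finishes hour 10, plus 3-hour gap → hour 13), so it starts at hour 13 and finishes at 13 + 7 = hour 20.
Train/test split has to wait for data validation (finishes hour 20, plus 1-hour gap → hour 21); data ingestion (finishes hour 10). The latest of these is hour 21, so train/test split runs hour 21 to 21 + 9 = hour 30.
Model training cannot start until train/test split (finishes hour 30); data validation (finishes hour 20); data ingestion (finishes hour 10, plus 1-hour gap → hour 11). The controlling bound is hour 30, so model training finishes at 30 + 5 = hour 35.

Working backward from the deadline:
Nothing follows model export; the deadline of hour 45 is its only limit. It must start by 45 − 5 = hour 40.
Evaluation feeds into model export (must start by hour 40); so evaluation must finish by hour 40 and therefore start by hour 38.
Model training feeds into evaluation (must start by hour 38); so model training must finish by hour 38 and therefore start by hour 33.
So model training can start as early as hour 30 and as late as hour 33, giving 33 − 30 = 3 hours of slack.

3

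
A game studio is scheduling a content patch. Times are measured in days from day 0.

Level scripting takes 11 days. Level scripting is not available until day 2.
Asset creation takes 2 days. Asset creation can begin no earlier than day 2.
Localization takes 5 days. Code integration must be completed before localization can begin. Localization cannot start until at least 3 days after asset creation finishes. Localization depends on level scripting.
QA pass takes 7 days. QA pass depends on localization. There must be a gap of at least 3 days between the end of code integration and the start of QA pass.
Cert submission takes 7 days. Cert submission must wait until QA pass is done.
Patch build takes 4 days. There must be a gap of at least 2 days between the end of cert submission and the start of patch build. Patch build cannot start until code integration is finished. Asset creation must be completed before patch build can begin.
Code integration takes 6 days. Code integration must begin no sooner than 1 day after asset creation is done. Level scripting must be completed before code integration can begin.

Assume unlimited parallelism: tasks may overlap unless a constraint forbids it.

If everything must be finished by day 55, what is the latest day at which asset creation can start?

21

To finish by day 55, patch build (duration 4) must start no later than day 51.
Cert submission feeds into patch build (must start by day 51, minus 2-day gap → day 49); so cert submission must finish by day 49 and therefore start by day 42.
Since cert submission (must start by day 42) depends on it, QA pass must finish by day 42. Backing off its 7-day duration gives a latest start of day 35.
Localization must finish before QA pass (must start by day 35). With a 5-day duration, localization must start by 35 − 5 = day 30.
Code integration must finish in time for localization (must start by day 30); QA pass (must start by day 35, minus 3-day gap → day 32); patch build (must start by day 51). The tightest is day 30, so code integration must start by 30 − 6 = day 24.
Asset creation must finish in time for code integration (must start by day 24, minus 1-day gap → day 23); localization (must start by day 30, minus 3-day gap → day 27); patch build (must start by day 51). The tightest is day 23, so asset creation must start by 23 − 2 = day 21.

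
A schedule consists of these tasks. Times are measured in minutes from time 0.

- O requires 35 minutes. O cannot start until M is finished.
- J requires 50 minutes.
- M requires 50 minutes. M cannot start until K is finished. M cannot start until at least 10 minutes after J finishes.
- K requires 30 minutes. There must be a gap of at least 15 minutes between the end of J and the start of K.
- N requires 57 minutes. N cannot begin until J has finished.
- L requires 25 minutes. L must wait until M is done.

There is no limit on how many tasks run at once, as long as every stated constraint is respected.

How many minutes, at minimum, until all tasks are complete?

J has no prerequisites, so it starts at minute 0 and finishes at minute 50.
N waits on J (finishes minute 50), so it starts at minute 50 and finishes at 50 + 57 = minute 107.
After J (finishes minute 50, plus 15-minute gap → minute 65), K can start at minute 65 and finishes at minute 95.
M needs all of K (finishes minute 95); J (finishes minute 50, plus 10-minute gap → minute 60). That puts its earliest start at minute 95; it finishes at 95 + 50 = minute 145.
O cannot begin until M (finishes minute 145). It runs from minute 145 to 145 + 35 = minute 180.
After M (finishes minute 145), L can start at minute 145 and finishes at minute 170.
All tasks are finished once the last one completes. Finish times: J at 50, K at 95, L at 170, M at 145, N at 107, O at 180. The latest is minute 180.

180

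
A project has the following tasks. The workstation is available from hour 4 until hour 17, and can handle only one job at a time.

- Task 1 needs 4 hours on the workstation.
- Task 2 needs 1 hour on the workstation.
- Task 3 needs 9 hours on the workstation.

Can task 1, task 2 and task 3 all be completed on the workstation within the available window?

No

The workstation window is 17 − 4 = 13 hours.
Running back to back, the jobs need 4 + 1 + 9 = 14 hours on the workstation.
Since 14 > 13, they cannot all fit.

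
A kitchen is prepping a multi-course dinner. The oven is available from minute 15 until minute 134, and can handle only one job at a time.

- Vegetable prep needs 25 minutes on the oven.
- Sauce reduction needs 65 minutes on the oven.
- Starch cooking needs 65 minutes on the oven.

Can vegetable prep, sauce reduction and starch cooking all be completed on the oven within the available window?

The oven window is 134 − 15 = 119 minutes.
Running back to back, the jobs need 25 + 65 + 65 = 155 minutes on the oven.
Since 155 > 119, they cannot all fit.

No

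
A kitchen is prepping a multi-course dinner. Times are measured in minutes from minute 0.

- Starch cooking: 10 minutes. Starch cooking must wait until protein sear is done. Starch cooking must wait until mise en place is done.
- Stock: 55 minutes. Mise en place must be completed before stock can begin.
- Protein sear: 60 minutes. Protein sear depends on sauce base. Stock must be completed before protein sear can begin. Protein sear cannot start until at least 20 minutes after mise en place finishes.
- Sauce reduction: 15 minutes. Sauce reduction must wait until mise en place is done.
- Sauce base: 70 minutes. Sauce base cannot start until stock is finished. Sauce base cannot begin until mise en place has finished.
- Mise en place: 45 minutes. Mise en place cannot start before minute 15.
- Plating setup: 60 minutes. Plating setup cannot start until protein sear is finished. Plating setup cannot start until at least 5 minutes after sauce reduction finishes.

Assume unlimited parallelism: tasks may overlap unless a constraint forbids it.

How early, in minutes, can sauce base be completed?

185

Mise en place cannot begin until its own release at minute 15. It runs from minute 15 to 15 + 45 = minute 60.
Stock cannot begin until mise en place (finishes minute 60). It runs from minute 60 to 60 + 55 = minute 115.
Sauce base needs all of stock (finishes minute 115); mise en place (finishes minute 60). That puts its earliest start at minute 115; it finishes at 115 + 70 = minute 185.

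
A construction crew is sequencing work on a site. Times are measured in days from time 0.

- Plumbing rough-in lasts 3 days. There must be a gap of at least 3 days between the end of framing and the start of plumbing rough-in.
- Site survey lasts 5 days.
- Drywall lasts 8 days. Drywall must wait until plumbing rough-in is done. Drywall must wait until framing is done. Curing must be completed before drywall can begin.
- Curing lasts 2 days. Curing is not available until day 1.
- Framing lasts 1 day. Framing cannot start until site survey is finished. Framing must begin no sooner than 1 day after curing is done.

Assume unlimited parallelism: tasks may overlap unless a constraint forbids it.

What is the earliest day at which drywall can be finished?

After its own release at day 1, curing can start at day 1 and finishes at day 3.
Nothing blocks site survey, so it runs from day 0 to day 5.
Framing cannot start until site survey (finishes day 5); curing (finishes day 3, plus 1-day gap → day 4). The controlling bound is day 5, so framing finishes at 5 + 1 = day 6.
Plumbing rough-in cannot begin until framing (finishes day 6, plus 3-day gap → day 9). It runs from day 9 to 9 + 3 = day 12.
Drywall has to wait for plumbing rough-in (finishes day 12); framing (finishes day 6); curing (finishes day 3). The latest of these is day 12, so drywall runs day 12 to 12 + 8 = day 20.

20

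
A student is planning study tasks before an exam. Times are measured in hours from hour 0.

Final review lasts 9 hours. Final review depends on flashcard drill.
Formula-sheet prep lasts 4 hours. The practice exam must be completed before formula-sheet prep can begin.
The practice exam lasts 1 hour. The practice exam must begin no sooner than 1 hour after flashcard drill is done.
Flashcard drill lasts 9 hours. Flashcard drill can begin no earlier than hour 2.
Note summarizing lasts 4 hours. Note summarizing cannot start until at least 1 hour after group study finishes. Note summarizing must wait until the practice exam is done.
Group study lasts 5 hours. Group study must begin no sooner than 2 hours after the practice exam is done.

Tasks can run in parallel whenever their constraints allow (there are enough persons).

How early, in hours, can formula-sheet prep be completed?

Flashcard drill cannot begin until its own release at hour 2. It runs from hour 2 to 2 + 9 = hour 11.
After flashcard drill (finishes hour 11, plus 1-hour gap → hour 12), the practice exam can start at hour 12 and finishes at hour 13.
Formula-sheet prep cannot begin until the practice exam (finishes hour 13). It runs from hour 13 to 13 + 4 = hour 17.

17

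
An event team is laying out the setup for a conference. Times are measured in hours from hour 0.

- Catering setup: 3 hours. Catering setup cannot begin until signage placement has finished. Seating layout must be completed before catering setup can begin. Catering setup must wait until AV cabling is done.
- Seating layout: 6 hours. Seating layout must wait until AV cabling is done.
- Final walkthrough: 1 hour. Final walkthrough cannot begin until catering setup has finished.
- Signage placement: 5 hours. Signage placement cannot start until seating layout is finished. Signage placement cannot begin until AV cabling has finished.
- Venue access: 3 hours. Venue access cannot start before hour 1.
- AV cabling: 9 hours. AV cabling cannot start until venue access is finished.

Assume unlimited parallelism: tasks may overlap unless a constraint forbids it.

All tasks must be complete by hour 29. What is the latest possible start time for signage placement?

20

To finish by hour 29, final walkthrough (duration 1) must start no later than hour 28.
Catering setup has to be done before final walkthrough (must start by hour 28). That means finishing by hour 28, i.e. starting by 28 − 3 = hour 25.
Signage placement feeds into catering setup (must start by hour 25); so signage placement must finish by hour 25 and therefore start by hour 20.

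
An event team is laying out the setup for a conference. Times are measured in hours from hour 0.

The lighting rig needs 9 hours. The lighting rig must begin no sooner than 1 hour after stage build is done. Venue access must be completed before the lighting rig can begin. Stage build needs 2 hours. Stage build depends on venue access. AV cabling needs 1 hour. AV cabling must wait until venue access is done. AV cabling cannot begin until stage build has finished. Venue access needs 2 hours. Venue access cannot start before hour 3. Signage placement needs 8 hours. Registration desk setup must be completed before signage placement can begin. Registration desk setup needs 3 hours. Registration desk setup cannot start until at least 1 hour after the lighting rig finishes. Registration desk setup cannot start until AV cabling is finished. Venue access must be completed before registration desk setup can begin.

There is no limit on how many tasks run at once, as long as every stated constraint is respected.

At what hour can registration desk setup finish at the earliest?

After its own release at hour 3, venue access can start at hour 3 and finishes at hour 5.
Stage build waits on venue access (finishes hour 5), so it starts at hour 5 and finishes at 5 + 2 = hour 7.
AV cabling cannot start until venue access (finishes hour 5); stage build (finishes hour 7). The controlling bound is hour 7, so AV cabling finishes at 7 + 1 = hour 8.
The lighting rig has to wait for stage build (finishes hour 7, plus 1-hour gap → hour 8); venue access (finishes hour 5). The latest of these is hour 8, so the lighting rig runs hour 8 to 8 + 9 = hour 17.
Registration desk setup cannot start until the lighting rig (finishes hour 17, plus 1-hour gap → hour 18); AV cabling (finishes hour 8); venue access (finishes hour 5). The controlling bound is hour 18, so registration desk setup finishes at 18 + 3 = hour 21.

21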